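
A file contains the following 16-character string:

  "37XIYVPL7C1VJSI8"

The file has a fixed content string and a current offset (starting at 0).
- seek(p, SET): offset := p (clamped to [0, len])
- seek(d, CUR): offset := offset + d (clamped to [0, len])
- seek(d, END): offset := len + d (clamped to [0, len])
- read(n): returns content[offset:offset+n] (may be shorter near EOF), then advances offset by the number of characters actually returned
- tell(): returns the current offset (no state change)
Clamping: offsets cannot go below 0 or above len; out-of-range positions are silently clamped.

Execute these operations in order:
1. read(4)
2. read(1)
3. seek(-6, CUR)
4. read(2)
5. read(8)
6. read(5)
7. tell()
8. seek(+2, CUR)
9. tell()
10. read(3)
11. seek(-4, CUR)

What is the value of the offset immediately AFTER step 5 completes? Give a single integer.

Answer: 10

Derivation:
After 1 (read(4)): returned '37XI', offset=4
After 2 (read(1)): returned 'Y', offset=5
After 3 (seek(-6, CUR)): offset=0
After 4 (read(2)): returned '37', offset=2
After 5 (read(8)): returned 'XIYVPL7C', offset=10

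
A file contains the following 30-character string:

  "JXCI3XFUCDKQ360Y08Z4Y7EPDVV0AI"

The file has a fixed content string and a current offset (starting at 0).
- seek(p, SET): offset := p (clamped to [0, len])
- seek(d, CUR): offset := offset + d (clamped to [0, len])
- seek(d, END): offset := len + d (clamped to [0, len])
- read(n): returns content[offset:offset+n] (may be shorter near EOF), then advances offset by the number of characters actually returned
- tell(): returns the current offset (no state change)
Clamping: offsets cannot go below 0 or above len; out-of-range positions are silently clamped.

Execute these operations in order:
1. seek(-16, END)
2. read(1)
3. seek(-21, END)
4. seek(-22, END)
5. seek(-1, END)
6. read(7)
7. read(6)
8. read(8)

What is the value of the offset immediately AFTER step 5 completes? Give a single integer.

After 1 (seek(-16, END)): offset=14
After 2 (read(1)): returned '0', offset=15
After 3 (seek(-21, END)): offset=9
After 4 (seek(-22, END)): offset=8
After 5 (seek(-1, END)): offset=29

Answer: 29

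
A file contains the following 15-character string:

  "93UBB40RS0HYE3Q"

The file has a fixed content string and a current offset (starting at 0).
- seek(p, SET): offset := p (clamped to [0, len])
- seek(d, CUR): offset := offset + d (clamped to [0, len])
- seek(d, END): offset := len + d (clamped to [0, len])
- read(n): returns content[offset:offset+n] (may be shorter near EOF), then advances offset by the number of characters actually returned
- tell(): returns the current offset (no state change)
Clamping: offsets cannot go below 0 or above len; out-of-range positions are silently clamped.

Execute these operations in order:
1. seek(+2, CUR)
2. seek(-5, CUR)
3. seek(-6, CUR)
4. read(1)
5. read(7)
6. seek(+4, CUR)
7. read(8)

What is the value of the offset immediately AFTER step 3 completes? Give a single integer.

Answer: 0

Derivation:
After 1 (seek(+2, CUR)): offset=2
After 2 (seek(-5, CUR)): offset=0
After 3 (seek(-6, CUR)): offset=0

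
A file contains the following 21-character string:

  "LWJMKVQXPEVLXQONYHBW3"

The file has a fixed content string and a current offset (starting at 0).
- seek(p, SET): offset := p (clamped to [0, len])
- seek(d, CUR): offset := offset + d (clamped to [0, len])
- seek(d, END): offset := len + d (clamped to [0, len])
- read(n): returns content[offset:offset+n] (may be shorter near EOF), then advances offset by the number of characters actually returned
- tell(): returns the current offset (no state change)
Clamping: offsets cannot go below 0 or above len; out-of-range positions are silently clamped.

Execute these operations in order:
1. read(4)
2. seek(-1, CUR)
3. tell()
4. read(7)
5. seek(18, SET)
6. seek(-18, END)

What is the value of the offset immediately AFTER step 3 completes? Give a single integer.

Answer: 3

Derivation:
After 1 (read(4)): returned 'LWJM', offset=4
After 2 (seek(-1, CUR)): offset=3
After 3 (tell()): offset=3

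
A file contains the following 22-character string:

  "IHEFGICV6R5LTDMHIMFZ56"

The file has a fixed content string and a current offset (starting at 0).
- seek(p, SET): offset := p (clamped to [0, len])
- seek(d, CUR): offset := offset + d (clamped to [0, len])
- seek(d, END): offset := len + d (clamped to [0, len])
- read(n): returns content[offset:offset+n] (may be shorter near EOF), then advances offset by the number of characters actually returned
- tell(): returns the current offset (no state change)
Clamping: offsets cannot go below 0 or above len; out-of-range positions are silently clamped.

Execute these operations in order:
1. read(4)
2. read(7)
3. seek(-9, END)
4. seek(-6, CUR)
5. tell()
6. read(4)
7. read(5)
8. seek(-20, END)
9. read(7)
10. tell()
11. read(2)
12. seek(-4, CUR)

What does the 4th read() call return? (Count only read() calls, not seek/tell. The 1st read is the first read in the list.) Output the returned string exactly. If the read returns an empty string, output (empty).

After 1 (read(4)): returned 'IHEF', offset=4
After 2 (read(7)): returned 'GICV6R5', offset=11
After 3 (seek(-9, END)): offset=13
After 4 (seek(-6, CUR)): offset=7
After 5 (tell()): offset=7
After 6 (read(4)): returned 'V6R5', offset=11
After 7 (read(5)): returned 'LTDMH', offset=16
After 8 (seek(-20, END)): offset=2
After 9 (read(7)): returned 'EFGICV6', offset=9
After 10 (tell()): offset=9
After 11 (read(2)): returned 'R5', offset=11
After 12 (seek(-4, CUR)): offset=7

Answer: LTDMH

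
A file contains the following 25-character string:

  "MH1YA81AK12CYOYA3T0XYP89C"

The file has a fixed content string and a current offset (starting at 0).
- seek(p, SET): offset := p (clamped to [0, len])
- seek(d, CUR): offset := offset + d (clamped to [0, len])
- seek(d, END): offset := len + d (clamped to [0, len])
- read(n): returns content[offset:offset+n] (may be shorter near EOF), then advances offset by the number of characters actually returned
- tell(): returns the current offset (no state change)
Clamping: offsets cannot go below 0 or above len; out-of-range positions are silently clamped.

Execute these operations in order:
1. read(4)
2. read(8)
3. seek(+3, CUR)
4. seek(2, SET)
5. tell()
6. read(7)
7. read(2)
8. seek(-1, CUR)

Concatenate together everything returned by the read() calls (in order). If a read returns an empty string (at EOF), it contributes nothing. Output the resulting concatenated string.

After 1 (read(4)): returned 'MH1Y', offset=4
After 2 (read(8)): returned 'A81AK12C', offset=12
After 3 (seek(+3, CUR)): offset=15
After 4 (seek(2, SET)): offset=2
After 5 (tell()): offset=2
After 6 (read(7)): returned '1YA81AK', offset=9
After 7 (read(2)): returned '12', offset=11
After 8 (seek(-1, CUR)): offset=10

Answer: MH1YA81AK12C1YA81AK12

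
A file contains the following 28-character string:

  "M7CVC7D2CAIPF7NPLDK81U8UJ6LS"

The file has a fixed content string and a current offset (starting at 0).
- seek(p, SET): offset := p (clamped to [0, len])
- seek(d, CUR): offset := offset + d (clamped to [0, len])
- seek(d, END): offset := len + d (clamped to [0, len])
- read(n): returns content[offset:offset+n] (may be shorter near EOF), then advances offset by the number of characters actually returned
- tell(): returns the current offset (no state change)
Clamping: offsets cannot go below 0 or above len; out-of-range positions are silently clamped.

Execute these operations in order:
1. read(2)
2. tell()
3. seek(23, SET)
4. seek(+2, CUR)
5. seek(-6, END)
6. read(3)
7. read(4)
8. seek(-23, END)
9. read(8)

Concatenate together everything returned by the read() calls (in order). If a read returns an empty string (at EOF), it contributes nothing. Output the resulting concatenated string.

After 1 (read(2)): returned 'M7', offset=2
After 2 (tell()): offset=2
After 3 (seek(23, SET)): offset=23
After 4 (seek(+2, CUR)): offset=25
After 5 (seek(-6, END)): offset=22
After 6 (read(3)): returned '8UJ', offset=25
After 7 (read(4)): returned '6LS', offset=28
After 8 (seek(-23, END)): offset=5
After 9 (read(8)): returned '7D2CAIPF', offset=13

Answer: M78UJ6LS7D2CAIPF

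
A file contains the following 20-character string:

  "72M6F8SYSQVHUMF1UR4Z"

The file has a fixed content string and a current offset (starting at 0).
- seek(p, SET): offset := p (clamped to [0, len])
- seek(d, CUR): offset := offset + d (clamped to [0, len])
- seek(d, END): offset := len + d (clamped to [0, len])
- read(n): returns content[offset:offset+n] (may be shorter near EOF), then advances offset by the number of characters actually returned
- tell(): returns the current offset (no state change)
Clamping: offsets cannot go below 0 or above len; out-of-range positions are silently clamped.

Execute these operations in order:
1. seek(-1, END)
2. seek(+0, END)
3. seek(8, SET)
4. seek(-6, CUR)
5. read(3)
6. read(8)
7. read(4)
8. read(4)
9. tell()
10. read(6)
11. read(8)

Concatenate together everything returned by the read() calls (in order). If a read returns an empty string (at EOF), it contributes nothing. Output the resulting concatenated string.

After 1 (seek(-1, END)): offset=19
After 2 (seek(+0, END)): offset=20
After 3 (seek(8, SET)): offset=8
After 4 (seek(-6, CUR)): offset=2
After 5 (read(3)): returned 'M6F', offset=5
After 6 (read(8)): returned '8SYSQVHU', offset=13
After 7 (read(4)): returned 'MF1U', offset=17
After 8 (read(4)): returned 'R4Z', offset=20
After 9 (tell()): offset=20
After 10 (read(6)): returned '', offset=20
After 11 (read(8)): returned '', offset=20

Answer: M6F8SYSQVHUMF1UR4Z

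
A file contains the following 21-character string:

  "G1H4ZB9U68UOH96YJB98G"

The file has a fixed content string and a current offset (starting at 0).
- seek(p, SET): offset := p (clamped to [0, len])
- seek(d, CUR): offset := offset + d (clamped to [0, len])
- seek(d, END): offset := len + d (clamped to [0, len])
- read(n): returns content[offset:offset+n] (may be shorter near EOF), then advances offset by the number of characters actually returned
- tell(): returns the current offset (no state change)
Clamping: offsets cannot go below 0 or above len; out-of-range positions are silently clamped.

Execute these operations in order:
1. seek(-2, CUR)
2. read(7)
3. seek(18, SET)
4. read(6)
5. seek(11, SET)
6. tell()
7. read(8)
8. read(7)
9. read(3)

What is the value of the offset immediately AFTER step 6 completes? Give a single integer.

After 1 (seek(-2, CUR)): offset=0
After 2 (read(7)): returned 'G1H4ZB9', offset=7
After 3 (seek(18, SET)): offset=18
After 4 (read(6)): returned '98G', offset=21
After 5 (seek(11, SET)): offset=11
After 6 (tell()): offset=11

Answer: 11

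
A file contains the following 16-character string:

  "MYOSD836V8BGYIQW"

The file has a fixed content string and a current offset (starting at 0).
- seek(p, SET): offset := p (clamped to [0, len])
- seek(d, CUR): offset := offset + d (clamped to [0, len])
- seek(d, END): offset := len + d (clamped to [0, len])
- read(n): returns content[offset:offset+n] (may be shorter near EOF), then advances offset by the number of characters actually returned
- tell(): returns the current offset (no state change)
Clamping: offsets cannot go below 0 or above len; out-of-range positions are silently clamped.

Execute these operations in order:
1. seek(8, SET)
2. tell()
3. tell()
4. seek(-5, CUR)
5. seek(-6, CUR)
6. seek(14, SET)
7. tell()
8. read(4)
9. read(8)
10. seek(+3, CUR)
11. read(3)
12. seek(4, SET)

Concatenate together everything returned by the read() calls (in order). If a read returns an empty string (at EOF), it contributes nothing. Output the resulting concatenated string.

After 1 (seek(8, SET)): offset=8
After 2 (tell()): offset=8
After 3 (tell()): offset=8
After 4 (seek(-5, CUR)): offset=3
After 5 (seek(-6, CUR)): offset=0
After 6 (seek(14, SET)): offset=14
After 7 (tell()): offset=14
After 8 (read(4)): returned 'QW', offset=16
After 9 (read(8)): returned '', offset=16
After 10 (seek(+3, CUR)): offset=16
After 11 (read(3)): returned '', offset=16
After 12 (seek(4, SET)): offset=4

Answer: QW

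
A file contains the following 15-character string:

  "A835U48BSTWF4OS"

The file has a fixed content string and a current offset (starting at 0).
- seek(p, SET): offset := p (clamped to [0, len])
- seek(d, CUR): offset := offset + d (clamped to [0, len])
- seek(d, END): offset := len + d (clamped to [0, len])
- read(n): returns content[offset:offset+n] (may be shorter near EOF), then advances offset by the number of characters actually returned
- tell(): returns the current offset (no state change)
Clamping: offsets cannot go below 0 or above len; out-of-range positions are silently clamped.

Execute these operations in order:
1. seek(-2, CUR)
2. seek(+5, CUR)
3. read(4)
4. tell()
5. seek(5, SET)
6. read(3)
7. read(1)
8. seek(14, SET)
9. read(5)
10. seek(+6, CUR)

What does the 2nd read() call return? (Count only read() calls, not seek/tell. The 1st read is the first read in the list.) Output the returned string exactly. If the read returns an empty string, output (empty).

Answer: 48B

Derivation:
After 1 (seek(-2, CUR)): offset=0
After 2 (seek(+5, CUR)): offset=5
After 3 (read(4)): returned '48BS', offset=9
After 4 (tell()): offset=9
After 5 (seek(5, SET)): offset=5
After 6 (read(3)): returned '48B', offset=8
After 7 (read(1)): returned 'S', offset=9
After 8 (seek(14, SET)): offset=14
After 9 (read(5)): returned 'S', offset=15
After 10 (seek(+6, CUR)): offset=15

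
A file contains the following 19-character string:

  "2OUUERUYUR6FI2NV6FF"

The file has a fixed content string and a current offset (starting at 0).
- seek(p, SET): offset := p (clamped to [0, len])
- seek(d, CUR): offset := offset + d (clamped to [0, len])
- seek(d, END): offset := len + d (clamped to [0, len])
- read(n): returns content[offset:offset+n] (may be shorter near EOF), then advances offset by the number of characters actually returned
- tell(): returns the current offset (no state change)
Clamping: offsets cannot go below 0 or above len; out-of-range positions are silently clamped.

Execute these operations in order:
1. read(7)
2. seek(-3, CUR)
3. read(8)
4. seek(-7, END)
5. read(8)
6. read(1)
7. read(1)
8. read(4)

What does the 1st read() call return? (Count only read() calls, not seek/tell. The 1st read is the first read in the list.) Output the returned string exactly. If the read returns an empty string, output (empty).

Answer: 2OUUERU

Derivation:
After 1 (read(7)): returned '2OUUERU', offset=7
After 2 (seek(-3, CUR)): offset=4
After 3 (read(8)): returned 'ERUYUR6F', offset=12
After 4 (seek(-7, END)): offset=12
After 5 (read(8)): returned 'I2NV6FF', offset=19
After 6 (read(1)): returned '', offset=19
After 7 (read(1)): returned '', offset=19
After 8 (read(4)): returned '', offset=19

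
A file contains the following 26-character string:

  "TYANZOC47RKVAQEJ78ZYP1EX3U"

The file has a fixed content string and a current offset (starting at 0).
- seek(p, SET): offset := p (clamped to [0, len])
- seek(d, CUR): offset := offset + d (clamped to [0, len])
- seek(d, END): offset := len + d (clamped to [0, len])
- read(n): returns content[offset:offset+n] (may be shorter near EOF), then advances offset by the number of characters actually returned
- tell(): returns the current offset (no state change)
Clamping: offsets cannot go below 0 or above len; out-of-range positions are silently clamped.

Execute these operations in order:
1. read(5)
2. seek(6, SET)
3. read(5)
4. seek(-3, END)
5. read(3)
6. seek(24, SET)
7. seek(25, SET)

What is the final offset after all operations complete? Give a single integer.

After 1 (read(5)): returned 'TYANZ', offset=5
After 2 (seek(6, SET)): offset=6
After 3 (read(5)): returned 'C47RK', offset=11
After 4 (seek(-3, END)): offset=23
After 5 (read(3)): returned 'X3U', offset=26
After 6 (seek(24, SET)): offset=24
After 7 (seek(25, SET)): offset=25

Answer: 25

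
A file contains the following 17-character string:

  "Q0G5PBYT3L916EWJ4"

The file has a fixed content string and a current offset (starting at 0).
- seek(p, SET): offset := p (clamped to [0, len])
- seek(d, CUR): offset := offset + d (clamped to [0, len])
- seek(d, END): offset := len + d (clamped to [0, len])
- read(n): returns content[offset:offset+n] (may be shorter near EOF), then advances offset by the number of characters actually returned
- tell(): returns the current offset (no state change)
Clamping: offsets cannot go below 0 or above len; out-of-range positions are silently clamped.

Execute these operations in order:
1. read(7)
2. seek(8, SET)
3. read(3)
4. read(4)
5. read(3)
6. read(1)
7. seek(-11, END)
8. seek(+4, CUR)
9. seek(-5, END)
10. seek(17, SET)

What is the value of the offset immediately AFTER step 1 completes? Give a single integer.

Answer: 7

Derivation:
After 1 (read(7)): returned 'Q0G5PBY', offset=7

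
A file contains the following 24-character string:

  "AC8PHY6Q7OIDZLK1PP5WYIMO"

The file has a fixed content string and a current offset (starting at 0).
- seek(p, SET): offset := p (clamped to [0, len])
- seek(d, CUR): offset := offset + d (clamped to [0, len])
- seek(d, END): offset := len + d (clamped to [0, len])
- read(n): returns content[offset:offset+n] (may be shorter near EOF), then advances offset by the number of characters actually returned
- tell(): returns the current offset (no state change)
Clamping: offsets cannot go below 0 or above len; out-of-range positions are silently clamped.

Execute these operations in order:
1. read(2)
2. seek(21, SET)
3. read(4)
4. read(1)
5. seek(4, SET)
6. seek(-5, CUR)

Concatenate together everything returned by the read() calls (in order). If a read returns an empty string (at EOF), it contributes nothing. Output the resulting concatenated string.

Answer: ACIMO

Derivation:
After 1 (read(2)): returned 'AC', offset=2
After 2 (seek(21, SET)): offset=21
After 3 (read(4)): returned 'IMO', offset=24
After 4 (read(1)): returned '', offset=24
After 5 (seek(4, SET)): offset=4
After 6 (seek(-5, CUR)): offset=0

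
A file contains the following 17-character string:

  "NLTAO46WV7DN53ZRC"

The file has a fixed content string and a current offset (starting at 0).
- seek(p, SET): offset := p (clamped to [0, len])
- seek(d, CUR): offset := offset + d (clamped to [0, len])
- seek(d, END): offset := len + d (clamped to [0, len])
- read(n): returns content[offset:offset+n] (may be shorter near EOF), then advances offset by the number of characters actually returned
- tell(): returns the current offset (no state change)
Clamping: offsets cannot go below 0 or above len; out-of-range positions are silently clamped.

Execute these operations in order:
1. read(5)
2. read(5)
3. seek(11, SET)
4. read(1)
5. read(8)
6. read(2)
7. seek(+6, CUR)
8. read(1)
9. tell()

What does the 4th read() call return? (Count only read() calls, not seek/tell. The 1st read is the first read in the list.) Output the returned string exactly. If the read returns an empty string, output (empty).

Answer: 53ZRC

Derivation:
After 1 (read(5)): returned 'NLTAO', offset=5
After 2 (read(5)): returned '46WV7', offset=10
After 3 (seek(11, SET)): offset=11
After 4 (read(1)): returned 'N', offset=12
After 5 (read(8)): returned '53ZRC', offset=17
After 6 (read(2)): returned '', offset=17
After 7 (seek(+6, CUR)): offset=17
After 8 (read(1)): returned '', offset=17
After 9 (tell()): offset=17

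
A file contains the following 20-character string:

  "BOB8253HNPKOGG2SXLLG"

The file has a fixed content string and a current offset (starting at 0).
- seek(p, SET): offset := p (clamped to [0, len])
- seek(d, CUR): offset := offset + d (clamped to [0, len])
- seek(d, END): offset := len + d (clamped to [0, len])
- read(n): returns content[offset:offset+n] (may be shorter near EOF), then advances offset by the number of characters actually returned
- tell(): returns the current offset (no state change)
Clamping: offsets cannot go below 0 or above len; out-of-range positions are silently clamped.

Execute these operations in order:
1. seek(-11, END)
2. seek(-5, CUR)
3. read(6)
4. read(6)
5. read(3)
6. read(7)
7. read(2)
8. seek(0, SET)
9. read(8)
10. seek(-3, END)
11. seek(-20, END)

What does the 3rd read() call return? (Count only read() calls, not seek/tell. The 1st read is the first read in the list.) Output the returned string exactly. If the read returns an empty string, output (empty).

After 1 (seek(-11, END)): offset=9
After 2 (seek(-5, CUR)): offset=4
After 3 (read(6)): returned '253HNP', offset=10
After 4 (read(6)): returned 'KOGG2S', offset=16
After 5 (read(3)): returned 'XLL', offset=19
After 6 (read(7)): returned 'G', offset=20
After 7 (read(2)): returned '', offset=20
After 8 (seek(0, SET)): offset=0
After 9 (read(8)): returned 'BOB8253H', offset=8
After 10 (seek(-3, END)): offset=17
After 11 (seek(-20, END)): offset=0

Answer: XLL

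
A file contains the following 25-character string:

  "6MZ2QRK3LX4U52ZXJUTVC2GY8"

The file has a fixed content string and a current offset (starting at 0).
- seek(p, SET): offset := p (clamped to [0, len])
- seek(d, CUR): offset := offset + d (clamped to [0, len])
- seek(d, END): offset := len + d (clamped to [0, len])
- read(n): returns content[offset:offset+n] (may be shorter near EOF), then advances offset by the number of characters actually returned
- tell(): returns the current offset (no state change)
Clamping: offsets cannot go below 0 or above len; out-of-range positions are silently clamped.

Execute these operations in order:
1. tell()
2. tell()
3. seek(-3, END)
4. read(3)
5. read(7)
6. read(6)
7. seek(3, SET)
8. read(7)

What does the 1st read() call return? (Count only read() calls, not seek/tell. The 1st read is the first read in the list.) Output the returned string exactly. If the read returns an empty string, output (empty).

Answer: GY8

Derivation:
After 1 (tell()): offset=0
After 2 (tell()): offset=0
After 3 (seek(-3, END)): offset=22
After 4 (read(3)): returned 'GY8', offset=25
After 5 (read(7)): returned '', offset=25
After 6 (read(6)): returned '', offset=25
After 7 (seek(3, SET)): offset=3
After 8 (read(7)): returned '2QRK3LX', offset=10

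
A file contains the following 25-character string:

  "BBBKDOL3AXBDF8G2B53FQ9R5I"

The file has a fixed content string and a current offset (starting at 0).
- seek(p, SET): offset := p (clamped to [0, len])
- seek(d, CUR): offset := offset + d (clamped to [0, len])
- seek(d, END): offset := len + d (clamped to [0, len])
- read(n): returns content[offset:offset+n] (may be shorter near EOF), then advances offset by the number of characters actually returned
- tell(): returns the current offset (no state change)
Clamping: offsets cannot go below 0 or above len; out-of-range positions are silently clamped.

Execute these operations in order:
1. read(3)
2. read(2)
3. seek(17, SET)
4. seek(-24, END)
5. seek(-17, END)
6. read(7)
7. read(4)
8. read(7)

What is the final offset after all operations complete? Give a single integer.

Answer: 25

Derivation:
After 1 (read(3)): returned 'BBB', offset=3
After 2 (read(2)): returned 'KD', offset=5
After 3 (seek(17, SET)): offset=17
After 4 (seek(-24, END)): offset=1
After 5 (seek(-17, END)): offset=8
After 6 (read(7)): returned 'AXBDF8G', offset=15
After 7 (read(4)): returned '2B53', offset=19
After 8 (read(7)): returned 'FQ9R5I', offset=25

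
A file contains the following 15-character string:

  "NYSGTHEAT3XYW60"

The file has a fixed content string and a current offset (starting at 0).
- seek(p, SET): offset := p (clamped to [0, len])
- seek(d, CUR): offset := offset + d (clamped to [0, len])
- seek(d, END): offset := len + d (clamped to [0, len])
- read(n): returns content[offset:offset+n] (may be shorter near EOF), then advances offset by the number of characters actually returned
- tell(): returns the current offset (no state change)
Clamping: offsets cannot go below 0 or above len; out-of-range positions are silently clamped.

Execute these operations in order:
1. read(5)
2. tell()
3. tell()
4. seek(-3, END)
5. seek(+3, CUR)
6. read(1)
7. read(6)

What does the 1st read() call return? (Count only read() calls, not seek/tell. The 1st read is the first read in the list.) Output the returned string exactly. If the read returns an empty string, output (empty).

Answer: NYSGT

Derivation:
After 1 (read(5)): returned 'NYSGT', offset=5
After 2 (tell()): offset=5
After 3 (tell()): offset=5
After 4 (seek(-3, END)): offset=12
After 5 (seek(+3, CUR)): offset=15
After 6 (read(1)): returned '', offset=15
After 7 (read(6)): returned '', offset=15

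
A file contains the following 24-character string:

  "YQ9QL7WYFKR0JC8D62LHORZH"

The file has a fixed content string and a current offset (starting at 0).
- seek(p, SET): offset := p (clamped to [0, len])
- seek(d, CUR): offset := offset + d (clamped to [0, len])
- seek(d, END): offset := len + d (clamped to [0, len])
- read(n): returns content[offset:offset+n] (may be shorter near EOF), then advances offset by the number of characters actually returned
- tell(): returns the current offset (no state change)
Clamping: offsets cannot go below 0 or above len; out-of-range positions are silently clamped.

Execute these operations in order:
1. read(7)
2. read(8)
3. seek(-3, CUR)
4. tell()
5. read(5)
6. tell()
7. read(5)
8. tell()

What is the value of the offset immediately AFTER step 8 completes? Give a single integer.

Answer: 22

Derivation:
After 1 (read(7)): returned 'YQ9QL7W', offset=7
After 2 (read(8)): returned 'YFKR0JC8', offset=15
After 3 (seek(-3, CUR)): offset=12
After 4 (tell()): offset=12
After 5 (read(5)): returned 'JC8D6', offset=17
After 6 (tell()): offset=17
After 7 (read(5)): returned '2LHOR', offset=22
After 8 (tell()): offset=22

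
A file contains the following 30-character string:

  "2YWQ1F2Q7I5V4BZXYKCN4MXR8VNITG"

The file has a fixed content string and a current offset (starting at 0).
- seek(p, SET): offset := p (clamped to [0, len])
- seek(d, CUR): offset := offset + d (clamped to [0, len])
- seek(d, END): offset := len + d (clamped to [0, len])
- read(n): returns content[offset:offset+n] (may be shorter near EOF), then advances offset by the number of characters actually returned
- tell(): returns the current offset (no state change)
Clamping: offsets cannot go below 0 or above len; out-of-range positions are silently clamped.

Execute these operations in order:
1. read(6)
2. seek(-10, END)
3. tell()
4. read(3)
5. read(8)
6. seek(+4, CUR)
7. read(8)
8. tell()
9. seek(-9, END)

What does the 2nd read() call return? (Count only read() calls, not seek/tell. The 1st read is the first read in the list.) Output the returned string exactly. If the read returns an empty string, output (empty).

Answer: 4MX

Derivation:
After 1 (read(6)): returned '2YWQ1F', offset=6
After 2 (seek(-10, END)): offset=20
After 3 (tell()): offset=20
After 4 (read(3)): returned '4MX', offset=23
After 5 (read(8)): returned 'R8VNITG', offset=30
After 6 (seek(+4, CUR)): offset=30
After 7 (read(8)): returned '', offset=30
After 8 (tell()): offset=30
After 9 (seek(-9, END)): offset=21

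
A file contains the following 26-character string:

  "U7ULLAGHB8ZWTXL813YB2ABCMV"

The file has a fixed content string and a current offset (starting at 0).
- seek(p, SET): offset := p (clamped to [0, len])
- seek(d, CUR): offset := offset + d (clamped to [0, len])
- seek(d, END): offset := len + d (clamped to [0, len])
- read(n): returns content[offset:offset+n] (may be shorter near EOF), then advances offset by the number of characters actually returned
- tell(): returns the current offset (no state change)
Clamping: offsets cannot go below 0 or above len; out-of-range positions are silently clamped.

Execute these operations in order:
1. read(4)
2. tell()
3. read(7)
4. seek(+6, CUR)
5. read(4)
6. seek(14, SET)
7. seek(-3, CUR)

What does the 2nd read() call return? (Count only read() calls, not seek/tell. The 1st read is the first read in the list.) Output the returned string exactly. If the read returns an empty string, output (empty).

Answer: LAGHB8Z

Derivation:
After 1 (read(4)): returned 'U7UL', offset=4
After 2 (tell()): offset=4
After 3 (read(7)): returned 'LAGHB8Z', offset=11
After 4 (seek(+6, CUR)): offset=17
After 5 (read(4)): returned '3YB2', offset=21
After 6 (seek(14, SET)): offset=14
After 7 (seek(-3, CUR)): offset=11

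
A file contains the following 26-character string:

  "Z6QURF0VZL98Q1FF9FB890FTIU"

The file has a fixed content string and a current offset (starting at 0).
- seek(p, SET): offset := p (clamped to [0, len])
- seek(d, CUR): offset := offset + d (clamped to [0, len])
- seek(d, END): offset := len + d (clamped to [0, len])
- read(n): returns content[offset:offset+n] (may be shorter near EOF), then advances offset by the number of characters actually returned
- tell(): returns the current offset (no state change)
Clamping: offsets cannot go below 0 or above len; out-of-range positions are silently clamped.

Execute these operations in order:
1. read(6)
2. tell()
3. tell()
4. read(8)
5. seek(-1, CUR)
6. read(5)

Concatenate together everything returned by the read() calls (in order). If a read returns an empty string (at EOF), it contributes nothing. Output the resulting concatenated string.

Answer: Z6QURF0VZL98Q11FF9F

Derivation:
After 1 (read(6)): returned 'Z6QURF', offset=6
After 2 (tell()): offset=6
After 3 (tell()): offset=6
After 4 (read(8)): returned '0VZL98Q1', offset=14
After 5 (seek(-1, CUR)): offset=13
After 6 (read(5)): returned '1FF9F', offset=18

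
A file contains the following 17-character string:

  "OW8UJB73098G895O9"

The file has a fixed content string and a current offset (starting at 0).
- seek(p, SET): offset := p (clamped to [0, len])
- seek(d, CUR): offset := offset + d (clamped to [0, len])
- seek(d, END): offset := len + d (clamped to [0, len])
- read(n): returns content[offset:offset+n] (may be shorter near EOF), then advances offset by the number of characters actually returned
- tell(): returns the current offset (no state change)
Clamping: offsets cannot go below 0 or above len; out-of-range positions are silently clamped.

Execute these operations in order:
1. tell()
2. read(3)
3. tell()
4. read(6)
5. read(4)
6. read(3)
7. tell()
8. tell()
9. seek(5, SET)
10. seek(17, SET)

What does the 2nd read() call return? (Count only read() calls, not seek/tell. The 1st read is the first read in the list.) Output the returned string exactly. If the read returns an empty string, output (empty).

After 1 (tell()): offset=0
After 2 (read(3)): returned 'OW8', offset=3
After 3 (tell()): offset=3
After 4 (read(6)): returned 'UJB730', offset=9
After 5 (read(4)): returned '98G8', offset=13
After 6 (read(3)): returned '95O', offset=16
After 7 (tell()): offset=16
After 8 (tell()): offset=16
After 9 (seek(5, SET)): offset=5
After 10 (seek(17, SET)): offset=17

Answer: UJB730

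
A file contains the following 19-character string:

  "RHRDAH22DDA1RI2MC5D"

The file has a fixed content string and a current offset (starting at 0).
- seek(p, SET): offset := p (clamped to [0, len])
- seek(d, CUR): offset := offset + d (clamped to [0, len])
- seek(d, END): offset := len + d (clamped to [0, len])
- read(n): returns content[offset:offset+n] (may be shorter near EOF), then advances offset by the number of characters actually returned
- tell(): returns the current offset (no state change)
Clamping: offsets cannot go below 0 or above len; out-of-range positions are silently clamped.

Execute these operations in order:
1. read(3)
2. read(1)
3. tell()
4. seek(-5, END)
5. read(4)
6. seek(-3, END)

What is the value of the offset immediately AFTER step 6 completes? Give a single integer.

Answer: 16

Derivation:
After 1 (read(3)): returned 'RHR', offset=3
After 2 (read(1)): returned 'D', offset=4
After 3 (tell()): offset=4
After 4 (seek(-5, END)): offset=14
After 5 (read(4)): returned '2MC5', offset=18
After 6 (seek(-3, END)): offset=16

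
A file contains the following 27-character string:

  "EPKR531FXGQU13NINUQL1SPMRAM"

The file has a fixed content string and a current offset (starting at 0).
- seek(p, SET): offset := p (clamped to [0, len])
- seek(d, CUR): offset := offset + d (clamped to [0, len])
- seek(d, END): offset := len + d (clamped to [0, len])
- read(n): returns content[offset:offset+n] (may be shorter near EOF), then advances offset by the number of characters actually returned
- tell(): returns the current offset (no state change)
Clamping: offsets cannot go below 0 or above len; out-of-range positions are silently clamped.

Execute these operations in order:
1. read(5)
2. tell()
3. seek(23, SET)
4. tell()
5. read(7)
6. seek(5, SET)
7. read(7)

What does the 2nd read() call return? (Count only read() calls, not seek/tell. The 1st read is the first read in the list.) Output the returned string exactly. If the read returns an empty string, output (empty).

Answer: MRAM

Derivation:
After 1 (read(5)): returned 'EPKR5', offset=5
After 2 (tell()): offset=5
After 3 (seek(23, SET)): offset=23
After 4 (tell()): offset=23
After 5 (read(7)): returned 'MRAM', offset=27
After 6 (seek(5, SET)): offset=5
After 7 (read(7)): returned '31FXGQU', offset=12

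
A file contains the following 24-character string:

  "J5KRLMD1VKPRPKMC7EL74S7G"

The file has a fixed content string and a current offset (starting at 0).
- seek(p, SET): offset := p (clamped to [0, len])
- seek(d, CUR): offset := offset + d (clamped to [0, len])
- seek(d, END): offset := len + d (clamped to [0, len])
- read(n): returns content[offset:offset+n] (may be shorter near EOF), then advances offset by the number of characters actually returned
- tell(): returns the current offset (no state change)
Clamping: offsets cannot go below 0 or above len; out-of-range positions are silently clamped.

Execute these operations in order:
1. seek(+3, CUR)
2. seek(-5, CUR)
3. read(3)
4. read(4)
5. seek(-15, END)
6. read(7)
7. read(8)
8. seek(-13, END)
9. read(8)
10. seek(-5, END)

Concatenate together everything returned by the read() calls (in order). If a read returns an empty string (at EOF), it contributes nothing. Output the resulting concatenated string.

After 1 (seek(+3, CUR)): offset=3
After 2 (seek(-5, CUR)): offset=0
After 3 (read(3)): returned 'J5K', offset=3
After 4 (read(4)): returned 'RLMD', offset=7
After 5 (seek(-15, END)): offset=9
After 6 (read(7)): returned 'KPRPKMC', offset=16
After 7 (read(8)): returned '7EL74S7G', offset=24
After 8 (seek(-13, END)): offset=11
After 9 (read(8)): returned 'RPKMC7EL', offset=19
After 10 (seek(-5, END)): offset=19

Answer: J5KRLMDKPRPKMC7EL74S7GRPKMC7EL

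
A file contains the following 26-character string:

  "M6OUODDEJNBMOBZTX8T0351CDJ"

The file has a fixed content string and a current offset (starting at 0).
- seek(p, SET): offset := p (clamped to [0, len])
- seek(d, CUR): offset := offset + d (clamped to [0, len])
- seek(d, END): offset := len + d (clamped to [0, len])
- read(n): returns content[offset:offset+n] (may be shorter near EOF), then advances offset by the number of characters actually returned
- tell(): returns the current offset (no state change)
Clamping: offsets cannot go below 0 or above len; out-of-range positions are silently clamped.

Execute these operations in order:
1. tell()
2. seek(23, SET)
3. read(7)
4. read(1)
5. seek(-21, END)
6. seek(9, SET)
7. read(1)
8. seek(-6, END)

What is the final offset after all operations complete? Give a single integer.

After 1 (tell()): offset=0
After 2 (seek(23, SET)): offset=23
After 3 (read(7)): returned 'CDJ', offset=26
After 4 (read(1)): returned '', offset=26
After 5 (seek(-21, END)): offset=5
After 6 (seek(9, SET)): offset=9
After 7 (read(1)): returned 'N', offset=10
After 8 (seek(-6, END)): offset=20

Answer: 20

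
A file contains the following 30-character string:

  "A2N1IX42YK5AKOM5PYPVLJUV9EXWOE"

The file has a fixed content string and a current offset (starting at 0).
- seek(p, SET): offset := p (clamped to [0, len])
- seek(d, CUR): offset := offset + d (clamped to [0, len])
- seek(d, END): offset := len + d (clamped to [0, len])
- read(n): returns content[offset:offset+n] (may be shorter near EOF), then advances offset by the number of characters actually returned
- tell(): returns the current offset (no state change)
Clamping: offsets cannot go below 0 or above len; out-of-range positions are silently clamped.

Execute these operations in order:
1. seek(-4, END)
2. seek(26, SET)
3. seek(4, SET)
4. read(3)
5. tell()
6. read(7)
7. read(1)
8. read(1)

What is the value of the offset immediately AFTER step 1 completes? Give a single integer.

Answer: 26

Derivation:
After 1 (seek(-4, END)): offset=26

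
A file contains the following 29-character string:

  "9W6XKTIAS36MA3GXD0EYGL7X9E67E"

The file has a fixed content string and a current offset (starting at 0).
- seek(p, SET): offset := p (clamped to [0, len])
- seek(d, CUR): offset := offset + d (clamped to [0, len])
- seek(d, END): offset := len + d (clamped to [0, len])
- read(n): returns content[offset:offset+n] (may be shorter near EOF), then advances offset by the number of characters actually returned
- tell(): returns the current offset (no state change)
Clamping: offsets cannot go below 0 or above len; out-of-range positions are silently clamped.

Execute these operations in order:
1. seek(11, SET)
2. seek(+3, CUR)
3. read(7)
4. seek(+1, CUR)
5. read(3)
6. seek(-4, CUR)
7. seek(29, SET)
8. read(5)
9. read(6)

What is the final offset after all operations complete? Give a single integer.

Answer: 29

Derivation:
After 1 (seek(11, SET)): offset=11
After 2 (seek(+3, CUR)): offset=14
After 3 (read(7)): returned 'GXD0EYG', offset=21
After 4 (seek(+1, CUR)): offset=22
After 5 (read(3)): returned '7X9', offset=25
After 6 (seek(-4, CUR)): offset=21
After 7 (seek(29, SET)): offset=29
After 8 (read(5)): returned '', offset=29
After 9 (read(6)): returned '', offset=29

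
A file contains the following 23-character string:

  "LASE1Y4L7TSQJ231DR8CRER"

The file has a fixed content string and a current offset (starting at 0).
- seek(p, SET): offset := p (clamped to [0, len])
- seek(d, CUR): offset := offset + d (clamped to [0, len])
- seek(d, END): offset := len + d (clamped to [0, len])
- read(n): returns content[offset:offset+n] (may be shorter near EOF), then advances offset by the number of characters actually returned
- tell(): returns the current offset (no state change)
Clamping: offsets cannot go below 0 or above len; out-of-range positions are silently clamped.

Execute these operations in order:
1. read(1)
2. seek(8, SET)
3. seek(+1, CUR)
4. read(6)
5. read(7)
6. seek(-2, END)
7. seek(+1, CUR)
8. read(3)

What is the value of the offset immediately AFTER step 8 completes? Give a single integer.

After 1 (read(1)): returned 'L', offset=1
After 2 (seek(8, SET)): offset=8
After 3 (seek(+1, CUR)): offset=9
After 4 (read(6)): returned 'TSQJ23', offset=15
After 5 (read(7)): returned '1DR8CRE', offset=22
After 6 (seek(-2, END)): offset=21
After 7 (seek(+1, CUR)): offset=22
After 8 (read(3)): returned 'R', offset=23

Answer: 23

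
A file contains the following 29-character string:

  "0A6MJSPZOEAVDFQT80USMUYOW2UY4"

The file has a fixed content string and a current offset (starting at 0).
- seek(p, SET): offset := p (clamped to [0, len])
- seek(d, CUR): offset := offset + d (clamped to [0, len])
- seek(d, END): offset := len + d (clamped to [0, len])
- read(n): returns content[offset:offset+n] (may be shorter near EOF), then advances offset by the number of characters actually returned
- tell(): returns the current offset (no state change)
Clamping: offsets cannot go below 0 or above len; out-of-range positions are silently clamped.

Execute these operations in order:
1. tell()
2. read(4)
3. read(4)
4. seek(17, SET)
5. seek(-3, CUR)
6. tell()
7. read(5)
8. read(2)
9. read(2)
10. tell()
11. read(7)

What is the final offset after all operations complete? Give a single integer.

After 1 (tell()): offset=0
After 2 (read(4)): returned '0A6M', offset=4
After 3 (read(4)): returned 'JSPZ', offset=8
After 4 (seek(17, SET)): offset=17
After 5 (seek(-3, CUR)): offset=14
After 6 (tell()): offset=14
After 7 (read(5)): returned 'QT80U', offset=19
After 8 (read(2)): returned 'SM', offset=21
After 9 (read(2)): returned 'UY', offset=23
After 10 (tell()): offset=23
After 11 (read(7)): returned 'OW2UY4', offset=29

Answer: 29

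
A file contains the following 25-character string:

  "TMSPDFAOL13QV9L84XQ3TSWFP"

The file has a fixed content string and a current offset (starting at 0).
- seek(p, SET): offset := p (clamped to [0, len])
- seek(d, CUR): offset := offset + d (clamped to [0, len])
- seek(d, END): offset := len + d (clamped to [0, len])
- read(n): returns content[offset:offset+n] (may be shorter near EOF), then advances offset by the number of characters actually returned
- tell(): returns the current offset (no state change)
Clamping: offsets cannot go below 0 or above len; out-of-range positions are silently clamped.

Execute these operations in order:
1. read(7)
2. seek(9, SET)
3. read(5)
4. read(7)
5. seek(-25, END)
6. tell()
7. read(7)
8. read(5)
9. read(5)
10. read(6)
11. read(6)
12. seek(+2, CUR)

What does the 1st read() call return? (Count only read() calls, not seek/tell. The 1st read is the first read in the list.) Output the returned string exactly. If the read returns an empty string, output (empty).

After 1 (read(7)): returned 'TMSPDFA', offset=7
After 2 (seek(9, SET)): offset=9
After 3 (read(5)): returned '13QV9', offset=14
After 4 (read(7)): returned 'L84XQ3T', offset=21
After 5 (seek(-25, END)): offset=0
After 6 (tell()): offset=0
After 7 (read(7)): returned 'TMSPDFA', offset=7
After 8 (read(5)): returned 'OL13Q', offset=12
After 9 (read(5)): returned 'V9L84', offset=17
After 10 (read(6)): returned 'XQ3TSW', offset=23
After 11 (read(6)): returned 'FP', offset=25
After 12 (seek(+2, CUR)): offset=25

Answer: TMSPDFA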